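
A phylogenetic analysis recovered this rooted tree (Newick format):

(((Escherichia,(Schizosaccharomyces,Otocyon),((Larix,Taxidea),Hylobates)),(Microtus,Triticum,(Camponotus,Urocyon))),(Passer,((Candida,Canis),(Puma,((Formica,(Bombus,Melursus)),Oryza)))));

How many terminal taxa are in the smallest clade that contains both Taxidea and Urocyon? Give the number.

The MRCA of Taxidea and Urocyon is the node subtending ((Escherichia,(Schizosaccharomyces,Otocyon),((Larix,Taxidea),Hylobates)),(Microtus,Triticum,(Camponotus,Urocyon))).
That clade contains 10 terminal taxa: Camponotus, Escherichia, Hylobates, Larix, Microtus, Otocyon, Schizosaccharomyces, Taxidea, Triticum, Urocyon.

10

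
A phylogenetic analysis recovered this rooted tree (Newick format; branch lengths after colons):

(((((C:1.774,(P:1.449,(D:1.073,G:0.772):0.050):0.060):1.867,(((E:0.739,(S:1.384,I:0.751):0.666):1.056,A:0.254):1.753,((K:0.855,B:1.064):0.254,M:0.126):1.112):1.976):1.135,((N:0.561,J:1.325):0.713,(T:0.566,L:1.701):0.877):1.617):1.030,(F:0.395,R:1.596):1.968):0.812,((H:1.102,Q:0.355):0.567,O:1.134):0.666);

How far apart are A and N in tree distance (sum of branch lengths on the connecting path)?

The path runs A → … → MRCA → … → N; the MRCA is the node subtending (((C,(P,(D,G))),(((E,(S,I)),A),((K,B),M))),((N,J),(T,L))).
Branch lengths along that path: 0.254 + 1.753 + 1.976 + 1.135 + 1.617 + 0.713 + 0.561 = 8.009.

8.009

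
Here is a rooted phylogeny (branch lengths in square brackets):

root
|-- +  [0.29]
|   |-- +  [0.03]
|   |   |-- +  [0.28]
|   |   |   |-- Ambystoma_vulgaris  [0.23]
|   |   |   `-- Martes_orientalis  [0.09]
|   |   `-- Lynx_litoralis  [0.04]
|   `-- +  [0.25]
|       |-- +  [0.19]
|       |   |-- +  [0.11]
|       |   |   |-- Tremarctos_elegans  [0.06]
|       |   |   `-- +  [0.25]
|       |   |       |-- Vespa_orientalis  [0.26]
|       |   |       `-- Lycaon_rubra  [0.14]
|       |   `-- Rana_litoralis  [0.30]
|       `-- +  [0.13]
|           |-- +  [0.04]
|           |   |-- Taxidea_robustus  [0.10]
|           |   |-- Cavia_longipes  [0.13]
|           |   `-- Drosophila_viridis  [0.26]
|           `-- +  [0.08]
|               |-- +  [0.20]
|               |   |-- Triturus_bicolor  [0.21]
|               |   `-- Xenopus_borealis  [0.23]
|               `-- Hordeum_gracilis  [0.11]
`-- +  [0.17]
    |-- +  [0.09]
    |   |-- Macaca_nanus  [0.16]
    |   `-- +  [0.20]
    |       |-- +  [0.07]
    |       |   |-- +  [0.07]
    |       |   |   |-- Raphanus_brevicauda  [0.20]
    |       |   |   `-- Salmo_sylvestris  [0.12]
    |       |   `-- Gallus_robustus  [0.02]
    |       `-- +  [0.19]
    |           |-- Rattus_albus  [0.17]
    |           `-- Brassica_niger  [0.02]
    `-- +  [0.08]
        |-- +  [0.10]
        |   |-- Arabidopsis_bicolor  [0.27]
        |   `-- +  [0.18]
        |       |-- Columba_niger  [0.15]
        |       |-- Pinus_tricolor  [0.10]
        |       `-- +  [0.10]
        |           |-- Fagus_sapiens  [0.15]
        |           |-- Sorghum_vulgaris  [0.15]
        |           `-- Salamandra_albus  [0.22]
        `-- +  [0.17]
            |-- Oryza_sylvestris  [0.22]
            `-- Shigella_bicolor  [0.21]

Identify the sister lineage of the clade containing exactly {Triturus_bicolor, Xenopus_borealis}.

Hordeum_gracilis

The clade containing exactly {Triturus_bicolor, Xenopus_borealis} attaches to the tree at the node subtending ((Triturus_bicolor,Xenopus_borealis),Hordeum_gracilis).
The other lineage descending from that same node — the sister group — is the single tip Hordeum_gracilis.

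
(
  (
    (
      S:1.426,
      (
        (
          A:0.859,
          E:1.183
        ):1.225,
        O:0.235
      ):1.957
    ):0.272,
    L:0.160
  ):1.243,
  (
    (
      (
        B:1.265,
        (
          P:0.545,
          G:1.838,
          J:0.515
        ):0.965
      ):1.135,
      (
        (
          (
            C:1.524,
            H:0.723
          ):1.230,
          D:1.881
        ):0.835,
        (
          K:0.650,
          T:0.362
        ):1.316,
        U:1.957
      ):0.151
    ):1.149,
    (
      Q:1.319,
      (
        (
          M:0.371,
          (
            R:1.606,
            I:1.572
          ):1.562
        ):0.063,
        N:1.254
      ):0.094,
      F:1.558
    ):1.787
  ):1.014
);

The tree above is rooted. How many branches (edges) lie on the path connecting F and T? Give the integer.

6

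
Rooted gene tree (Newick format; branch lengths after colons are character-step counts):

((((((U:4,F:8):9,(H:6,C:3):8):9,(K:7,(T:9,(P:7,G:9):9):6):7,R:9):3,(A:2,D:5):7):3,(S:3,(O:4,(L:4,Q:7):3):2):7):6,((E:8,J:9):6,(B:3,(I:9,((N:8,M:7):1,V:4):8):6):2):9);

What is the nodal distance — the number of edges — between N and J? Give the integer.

The MRCA of N and J is the node subtending ((E,J),(B,(I,((N,M),V)))).
From N up to that node: 5 branches. From J up to the same node: 2 branches. Total: 5 + 2 = 7.

7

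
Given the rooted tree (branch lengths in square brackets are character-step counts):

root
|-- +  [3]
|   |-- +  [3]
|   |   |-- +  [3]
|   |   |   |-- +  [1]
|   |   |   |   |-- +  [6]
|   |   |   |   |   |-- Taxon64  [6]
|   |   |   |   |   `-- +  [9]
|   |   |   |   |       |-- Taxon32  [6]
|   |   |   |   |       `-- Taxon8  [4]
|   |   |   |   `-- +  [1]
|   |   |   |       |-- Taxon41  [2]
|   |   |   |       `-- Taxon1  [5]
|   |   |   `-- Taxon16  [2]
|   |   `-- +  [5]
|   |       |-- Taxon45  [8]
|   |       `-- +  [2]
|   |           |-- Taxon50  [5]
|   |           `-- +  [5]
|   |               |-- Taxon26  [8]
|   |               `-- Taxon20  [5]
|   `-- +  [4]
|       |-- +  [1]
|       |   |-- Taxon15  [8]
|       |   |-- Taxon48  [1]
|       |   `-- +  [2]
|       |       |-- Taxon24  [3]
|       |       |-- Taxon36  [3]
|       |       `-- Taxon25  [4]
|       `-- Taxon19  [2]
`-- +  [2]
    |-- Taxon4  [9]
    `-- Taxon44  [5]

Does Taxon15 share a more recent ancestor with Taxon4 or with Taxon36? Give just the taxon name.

The MRCA of Taxon15 and Taxon36 subtends (Taxon15,Taxon48,(Taxon24,Taxon36,Taxon25)) (5 taxa).
The MRCA of Taxon15 and Taxon4 is the root, subtending the entire tree (18 taxa).
The first is nested inside the second, so Taxon15 shares a more recent common ancestor with Taxon36.

Taxon36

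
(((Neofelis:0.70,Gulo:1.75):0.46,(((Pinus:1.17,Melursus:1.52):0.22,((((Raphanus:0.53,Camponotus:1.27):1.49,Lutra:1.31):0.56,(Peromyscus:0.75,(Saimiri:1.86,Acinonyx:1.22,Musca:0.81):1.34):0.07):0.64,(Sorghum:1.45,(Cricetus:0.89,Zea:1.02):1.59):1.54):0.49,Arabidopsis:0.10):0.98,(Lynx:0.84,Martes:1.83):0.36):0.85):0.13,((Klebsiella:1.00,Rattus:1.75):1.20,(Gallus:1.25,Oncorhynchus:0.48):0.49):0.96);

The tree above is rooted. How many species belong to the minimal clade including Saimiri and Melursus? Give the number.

The MRCA of Saimiri and Melursus is the node subtending ((Pinus,Melursus),((((Raphanus,Camponotus),Lutra),(Peromyscus,(Saimiri,Acinonyx,Musca))),(Sorghum,(Cricetus,Zea))),Arabidopsis).
That clade contains 13 terminal taxa: Acinonyx, Arabidopsis, Camponotus, Cricetus, Lutra, Melursus, Musca, Peromyscus, Pinus, Raphanus, Saimiri, Sorghum, Zea.

13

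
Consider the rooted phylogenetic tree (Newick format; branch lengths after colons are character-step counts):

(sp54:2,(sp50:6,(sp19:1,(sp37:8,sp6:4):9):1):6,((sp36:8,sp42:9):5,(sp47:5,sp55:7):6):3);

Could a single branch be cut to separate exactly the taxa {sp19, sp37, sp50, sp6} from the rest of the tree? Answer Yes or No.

Yes

The most recent common ancestor of these taxa subtends (sp50,(sp19,(sp37,sp6))).
That clade has exactly 4 tips — every listed taxon and nothing else — so the group is monophyletic.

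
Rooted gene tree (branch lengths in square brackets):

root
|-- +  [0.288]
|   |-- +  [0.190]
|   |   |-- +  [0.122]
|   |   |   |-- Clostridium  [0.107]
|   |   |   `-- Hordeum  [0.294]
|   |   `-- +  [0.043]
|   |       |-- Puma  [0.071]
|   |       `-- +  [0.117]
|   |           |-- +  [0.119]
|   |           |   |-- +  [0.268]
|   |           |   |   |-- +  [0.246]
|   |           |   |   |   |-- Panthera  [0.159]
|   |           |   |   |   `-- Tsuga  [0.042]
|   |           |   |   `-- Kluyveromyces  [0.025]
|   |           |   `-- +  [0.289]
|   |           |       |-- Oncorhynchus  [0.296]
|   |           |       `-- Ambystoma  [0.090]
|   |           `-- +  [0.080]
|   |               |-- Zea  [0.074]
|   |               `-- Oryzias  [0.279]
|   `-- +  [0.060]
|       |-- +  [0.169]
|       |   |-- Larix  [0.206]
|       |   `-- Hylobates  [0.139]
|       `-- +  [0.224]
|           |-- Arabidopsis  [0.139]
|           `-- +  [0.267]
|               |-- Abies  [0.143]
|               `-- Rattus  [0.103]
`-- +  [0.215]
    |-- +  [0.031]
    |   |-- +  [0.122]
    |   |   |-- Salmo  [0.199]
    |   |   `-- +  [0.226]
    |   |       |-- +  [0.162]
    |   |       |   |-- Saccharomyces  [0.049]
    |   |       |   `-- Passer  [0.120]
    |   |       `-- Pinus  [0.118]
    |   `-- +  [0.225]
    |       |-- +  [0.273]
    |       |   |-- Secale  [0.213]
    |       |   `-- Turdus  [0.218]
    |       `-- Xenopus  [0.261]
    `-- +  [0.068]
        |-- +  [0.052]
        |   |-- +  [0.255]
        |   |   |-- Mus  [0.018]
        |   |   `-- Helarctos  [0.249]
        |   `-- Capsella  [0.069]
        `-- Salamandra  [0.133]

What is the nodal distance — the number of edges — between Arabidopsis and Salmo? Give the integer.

8

The MRCA of Arabidopsis and Salmo is the root of the tree.
From Arabidopsis up to that node: 4 branches. From Salmo up to the same node: 4 branches. Total: 4 + 4 = 8.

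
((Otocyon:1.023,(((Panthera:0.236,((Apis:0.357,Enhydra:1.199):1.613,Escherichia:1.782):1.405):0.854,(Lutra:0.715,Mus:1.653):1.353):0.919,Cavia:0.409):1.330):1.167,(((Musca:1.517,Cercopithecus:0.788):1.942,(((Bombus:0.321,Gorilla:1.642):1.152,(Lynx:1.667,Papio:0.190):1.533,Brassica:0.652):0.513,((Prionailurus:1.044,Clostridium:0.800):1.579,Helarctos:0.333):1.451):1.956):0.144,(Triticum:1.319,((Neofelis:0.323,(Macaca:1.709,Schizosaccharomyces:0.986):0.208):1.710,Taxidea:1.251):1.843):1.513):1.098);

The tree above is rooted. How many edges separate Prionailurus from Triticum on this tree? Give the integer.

The MRCA of Prionailurus and Triticum is the node subtending (((Musca,Cercopithecus),(((Bombus,Gorilla),(Lynx,Papio),Brassica),((Prionailurus,Clostridium),Helarctos))),(Triticum,((Neofelis,(Macaca,Schizosaccharomyces)),Taxidea))).
From Prionailurus up to that node: 5 branches. From Triticum up to the same node: 2 branches. Total: 5 + 2 = 7.

7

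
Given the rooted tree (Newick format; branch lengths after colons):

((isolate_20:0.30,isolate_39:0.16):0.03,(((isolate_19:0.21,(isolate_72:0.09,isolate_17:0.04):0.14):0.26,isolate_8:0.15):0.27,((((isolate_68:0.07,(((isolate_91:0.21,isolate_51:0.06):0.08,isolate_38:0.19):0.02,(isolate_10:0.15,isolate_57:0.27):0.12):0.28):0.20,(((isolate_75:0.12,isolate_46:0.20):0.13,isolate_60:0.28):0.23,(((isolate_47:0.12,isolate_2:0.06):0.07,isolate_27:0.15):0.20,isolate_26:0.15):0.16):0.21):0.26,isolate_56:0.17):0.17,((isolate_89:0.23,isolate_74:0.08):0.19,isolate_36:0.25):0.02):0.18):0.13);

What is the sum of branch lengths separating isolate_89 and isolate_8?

The path runs isolate_89 → … → MRCA → … → isolate_8; the MRCA is the node subtending (((isolate_19,(isolate_72,isolate_17)),isolate_8),((((isolate_68,(((isolate_91,isolate_51),isolate_38),(isolate_10,isolate_57))),(((isolate_75,isolate_46),isolate_60),(((isolate_47,isolate_2),isolate_27),isolate_26))),isolate_56),((isolate_89,isolate_74),isolate_36))).
Branch lengths along that path: 0.23 + 0.19 + 0.02 + 0.18 + 0.27 + 0.15 = 1.04.

1.04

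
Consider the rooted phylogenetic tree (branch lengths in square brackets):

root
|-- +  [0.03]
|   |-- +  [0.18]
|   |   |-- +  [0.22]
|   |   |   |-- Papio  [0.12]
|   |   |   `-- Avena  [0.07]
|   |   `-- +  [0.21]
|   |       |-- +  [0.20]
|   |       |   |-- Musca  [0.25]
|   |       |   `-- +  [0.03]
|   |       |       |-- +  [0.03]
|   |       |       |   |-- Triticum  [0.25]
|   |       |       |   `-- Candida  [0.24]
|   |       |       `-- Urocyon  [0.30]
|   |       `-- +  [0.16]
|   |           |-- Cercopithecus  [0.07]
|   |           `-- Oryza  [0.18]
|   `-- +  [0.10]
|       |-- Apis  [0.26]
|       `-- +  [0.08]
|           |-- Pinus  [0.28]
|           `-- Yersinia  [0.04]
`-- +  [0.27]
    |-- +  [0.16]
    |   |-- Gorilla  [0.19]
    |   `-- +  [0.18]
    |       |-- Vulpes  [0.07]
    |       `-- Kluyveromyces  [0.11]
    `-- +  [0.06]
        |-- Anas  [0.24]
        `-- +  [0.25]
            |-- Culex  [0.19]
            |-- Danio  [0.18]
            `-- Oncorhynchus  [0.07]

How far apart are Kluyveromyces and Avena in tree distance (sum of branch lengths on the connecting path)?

1.22

The path runs Kluyveromyces → … → MRCA → … → Avena; the MRCA is the root of the tree.
Branch lengths along that path: 0.11 + 0.18 + 0.16 + 0.27 + 0.03 + 0.18 + 0.22 + 0.07 = 1.22.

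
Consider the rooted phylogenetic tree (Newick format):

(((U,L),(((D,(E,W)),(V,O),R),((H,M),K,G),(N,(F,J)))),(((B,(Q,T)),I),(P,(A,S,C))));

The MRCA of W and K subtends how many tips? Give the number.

The MRCA of W and K is the node subtending (((D,(E,W)),(V,O),R),((H,M),K,G),(N,(F,J))).
That clade contains 13 terminal taxa: D, E, F, G, H, J, K, M, N, O, R, V, W.

13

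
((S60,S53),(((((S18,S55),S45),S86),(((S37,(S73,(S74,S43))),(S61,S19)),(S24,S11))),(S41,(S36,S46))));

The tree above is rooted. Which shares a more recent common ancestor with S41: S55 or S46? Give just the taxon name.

S46

The MRCA of S41 and S46 subtends (S41,(S36,S46)) (3 taxa).
The MRCA of S41 and S55 subtends (((((S18,S55),S45),S86),(((S37,(S73,(S74,S43))),(S61,S19)),(S24,S11))),(S41,(S36,S46))) (15 taxa).
The first is nested inside the second, so S41 shares a more recent common ancestor with S46.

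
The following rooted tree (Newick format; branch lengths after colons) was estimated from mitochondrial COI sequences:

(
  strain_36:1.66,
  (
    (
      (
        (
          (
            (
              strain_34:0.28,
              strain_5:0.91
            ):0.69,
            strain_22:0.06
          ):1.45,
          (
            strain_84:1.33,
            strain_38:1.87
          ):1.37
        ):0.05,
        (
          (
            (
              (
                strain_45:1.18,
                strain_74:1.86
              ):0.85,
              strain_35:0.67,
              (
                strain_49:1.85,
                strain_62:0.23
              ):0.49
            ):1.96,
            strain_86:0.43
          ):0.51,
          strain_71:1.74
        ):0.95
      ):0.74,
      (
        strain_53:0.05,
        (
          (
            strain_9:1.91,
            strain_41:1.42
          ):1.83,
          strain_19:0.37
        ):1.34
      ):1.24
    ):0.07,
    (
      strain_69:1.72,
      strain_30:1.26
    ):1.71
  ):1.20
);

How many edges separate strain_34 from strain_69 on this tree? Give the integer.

The MRCA of strain_34 and strain_69 is the node subtending ((((((strain_34,strain_5),strain_22),(strain_84,strain_38)),((((strain_45,strain_74),strain_35,(strain_49,strain_62)),strain_86),strain_71)),(strain_53,((strain_9,strain_41),strain_19))),(strain_69,strain_30)).
From strain_34 up to that node: 6 branches. From strain_69 up to the same node: 2 branches. Total: 6 + 2 = 8.

8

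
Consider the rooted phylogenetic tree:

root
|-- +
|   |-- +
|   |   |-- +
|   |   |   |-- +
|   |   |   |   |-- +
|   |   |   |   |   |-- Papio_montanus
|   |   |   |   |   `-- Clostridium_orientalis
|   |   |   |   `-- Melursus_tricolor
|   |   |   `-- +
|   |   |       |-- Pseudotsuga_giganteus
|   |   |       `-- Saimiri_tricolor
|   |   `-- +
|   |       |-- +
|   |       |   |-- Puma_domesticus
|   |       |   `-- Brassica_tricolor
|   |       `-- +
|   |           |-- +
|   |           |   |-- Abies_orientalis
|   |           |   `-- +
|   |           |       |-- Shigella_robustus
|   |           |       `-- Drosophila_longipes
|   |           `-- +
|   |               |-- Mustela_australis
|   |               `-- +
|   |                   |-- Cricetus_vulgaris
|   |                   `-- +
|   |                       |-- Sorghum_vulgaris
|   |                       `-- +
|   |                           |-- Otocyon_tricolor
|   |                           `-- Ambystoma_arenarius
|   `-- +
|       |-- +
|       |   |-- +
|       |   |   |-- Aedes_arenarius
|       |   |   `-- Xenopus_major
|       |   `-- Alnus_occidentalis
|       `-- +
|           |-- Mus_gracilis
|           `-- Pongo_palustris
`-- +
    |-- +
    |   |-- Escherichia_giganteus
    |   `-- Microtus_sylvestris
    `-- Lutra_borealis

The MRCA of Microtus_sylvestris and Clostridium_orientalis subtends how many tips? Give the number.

The MRCA of Microtus_sylvestris and Clostridium_orientalis is the root, so the clade is the entire tree.
That clade contains 23 terminal taxa: Abies_orientalis, Aedes_arenarius, Alnus_occidentalis, Ambystoma_arenarius, Brassica_tricolor, Clostridium_orientalis, Cricetus_vulgaris, Drosophila_longipes, Escherichia_giganteus, Lutra_borealis, Melursus_tricolor, Microtus_sylvestris, Mus_gracilis, Mustela_australis, Otocyon_tricolor, Papio_montanus, Pongo_palustris, Pseudotsuga_giganteus, Puma_domesticus, Saimiri_tricolor, Shigella_robustus, Sorghum_vulgaris, Xenopus_major.

23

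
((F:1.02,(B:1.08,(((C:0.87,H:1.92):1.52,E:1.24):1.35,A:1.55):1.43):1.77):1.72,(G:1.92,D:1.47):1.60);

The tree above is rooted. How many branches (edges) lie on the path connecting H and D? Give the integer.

The MRCA of H and D is the root of the tree.
From H up to that node: 6 branches. From D up to the same node: 2 branches. Total: 6 + 2 = 8.

8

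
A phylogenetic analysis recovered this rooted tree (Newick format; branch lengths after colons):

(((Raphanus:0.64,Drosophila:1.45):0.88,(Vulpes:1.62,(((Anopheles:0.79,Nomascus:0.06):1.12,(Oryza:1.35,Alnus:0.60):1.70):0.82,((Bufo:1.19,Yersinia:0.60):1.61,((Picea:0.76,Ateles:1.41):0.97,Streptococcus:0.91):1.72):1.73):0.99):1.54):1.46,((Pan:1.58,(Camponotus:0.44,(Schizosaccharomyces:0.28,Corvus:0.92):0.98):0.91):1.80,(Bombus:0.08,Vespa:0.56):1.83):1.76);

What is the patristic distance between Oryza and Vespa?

The path runs Oryza → … → MRCA → … → Vespa; the MRCA is the root of the tree.
Branch lengths along that path: 1.35 + 1.70 + 0.82 + 0.99 + 1.54 + 1.46 + 1.76 + 1.83 + 0.56 = 12.01.

12.01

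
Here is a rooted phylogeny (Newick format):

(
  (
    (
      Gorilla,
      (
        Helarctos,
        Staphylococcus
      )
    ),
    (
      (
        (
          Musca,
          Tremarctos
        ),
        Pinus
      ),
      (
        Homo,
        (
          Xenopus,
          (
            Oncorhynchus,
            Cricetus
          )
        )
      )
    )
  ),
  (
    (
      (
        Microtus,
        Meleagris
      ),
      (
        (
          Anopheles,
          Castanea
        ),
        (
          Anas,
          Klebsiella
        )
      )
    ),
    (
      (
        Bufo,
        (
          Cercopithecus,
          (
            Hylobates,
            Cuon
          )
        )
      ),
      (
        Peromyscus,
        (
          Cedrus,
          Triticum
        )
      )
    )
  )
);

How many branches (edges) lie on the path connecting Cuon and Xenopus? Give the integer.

The MRCA of Cuon and Xenopus is the root of the tree.
From Cuon up to that node: 6 branches. From Xenopus up to the same node: 5 branches. Total: 6 + 5 = 11.

11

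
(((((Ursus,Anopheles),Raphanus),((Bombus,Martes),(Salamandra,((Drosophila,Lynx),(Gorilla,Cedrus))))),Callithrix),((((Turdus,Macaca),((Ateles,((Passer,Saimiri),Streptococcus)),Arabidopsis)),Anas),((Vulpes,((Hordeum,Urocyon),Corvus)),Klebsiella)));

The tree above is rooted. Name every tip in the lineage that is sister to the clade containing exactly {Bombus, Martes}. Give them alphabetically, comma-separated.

Cedrus, Drosophila, Gorilla, Lynx, Salamandra

The clade containing exactly {Bombus, Martes} attaches to the tree at the node subtending ((Bombus,Martes),(Salamandra,((Drosophila,Lynx),(Gorilla,Cedrus)))).
The other lineage descending from that same node — the sister group — is (Salamandra,((Drosophila,Lynx),(Gorilla,Cedrus))); its 5 tips in alphabetical order are the answer.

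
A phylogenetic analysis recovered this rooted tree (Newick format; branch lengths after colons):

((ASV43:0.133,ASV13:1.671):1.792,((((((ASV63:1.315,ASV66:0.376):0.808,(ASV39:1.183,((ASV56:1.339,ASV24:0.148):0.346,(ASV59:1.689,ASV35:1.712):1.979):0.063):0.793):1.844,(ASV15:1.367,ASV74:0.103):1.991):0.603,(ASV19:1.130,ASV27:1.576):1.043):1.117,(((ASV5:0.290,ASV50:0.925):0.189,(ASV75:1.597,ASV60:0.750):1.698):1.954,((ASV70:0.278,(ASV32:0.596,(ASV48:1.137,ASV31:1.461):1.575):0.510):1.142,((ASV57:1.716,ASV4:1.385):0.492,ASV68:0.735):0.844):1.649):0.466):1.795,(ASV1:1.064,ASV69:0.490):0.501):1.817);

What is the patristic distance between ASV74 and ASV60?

8.682

The path runs ASV74 → … → MRCA → … → ASV60; the MRCA is the node subtending (((((ASV63,ASV66),(ASV39,((ASV56,ASV24),(ASV59,ASV35)))),(ASV15,ASV74)),(ASV19,ASV27)),(((ASV5,ASV50),(ASV75,ASV60)),((ASV70,(ASV32,(ASV48,ASV31))),((ASV57,ASV4),ASV68)))).
Branch lengths along that path: 0.103 + 1.991 + 0.603 + 1.117 + 0.466 + 1.954 + 1.698 + 0.750 = 8.682.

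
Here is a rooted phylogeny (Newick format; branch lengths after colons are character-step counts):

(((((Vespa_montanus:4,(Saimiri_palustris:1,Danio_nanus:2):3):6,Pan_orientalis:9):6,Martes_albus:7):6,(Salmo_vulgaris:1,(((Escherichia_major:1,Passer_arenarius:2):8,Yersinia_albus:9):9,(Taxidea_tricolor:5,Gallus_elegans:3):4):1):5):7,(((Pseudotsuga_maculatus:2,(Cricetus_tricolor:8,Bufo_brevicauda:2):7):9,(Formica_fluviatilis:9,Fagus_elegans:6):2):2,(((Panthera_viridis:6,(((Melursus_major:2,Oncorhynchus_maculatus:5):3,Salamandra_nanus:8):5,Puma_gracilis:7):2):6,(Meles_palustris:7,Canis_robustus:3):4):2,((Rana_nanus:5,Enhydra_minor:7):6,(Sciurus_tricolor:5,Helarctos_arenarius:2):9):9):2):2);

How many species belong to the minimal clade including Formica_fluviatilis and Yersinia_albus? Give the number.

The MRCA of Formica_fluviatilis and Yersinia_albus is the root, so the clade is the entire tree.
That clade contains 27 terminal taxa: Bufo_brevicauda, Canis_robustus, Cricetus_tricolor, Danio_nanus, Enhydra_minor, Escherichia_major, Fagus_elegans, Formica_fluviatilis, Gallus_elegans, Helarctos_arenarius, Martes_albus, Meles_palustris, Melursus_major, Oncorhynchus_maculatus, Pan_orientalis, Panthera_viridis, Passer_arenarius, Pseudotsuga_maculatus, Puma_gracilis, Rana_nanus, Saimiri_palustris, Salamandra_nanus, Salmo_vulgaris, Sciurus_tricolor, Taxidea_tricolor, Vespa_montanus, Yersinia_albus.

27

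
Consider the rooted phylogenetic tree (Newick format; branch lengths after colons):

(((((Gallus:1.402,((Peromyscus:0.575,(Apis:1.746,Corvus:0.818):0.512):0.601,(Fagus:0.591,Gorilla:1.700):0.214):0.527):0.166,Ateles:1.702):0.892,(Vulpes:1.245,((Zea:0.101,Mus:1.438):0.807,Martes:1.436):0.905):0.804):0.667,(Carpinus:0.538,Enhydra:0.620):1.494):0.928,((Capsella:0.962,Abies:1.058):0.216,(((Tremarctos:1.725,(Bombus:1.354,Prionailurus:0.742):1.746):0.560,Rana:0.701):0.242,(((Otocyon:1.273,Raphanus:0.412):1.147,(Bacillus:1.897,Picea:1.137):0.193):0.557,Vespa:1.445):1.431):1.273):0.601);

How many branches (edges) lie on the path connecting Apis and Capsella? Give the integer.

11

The MRCA of Apis and Capsella is the root of the tree.
From Apis up to that node: 8 branches. From Capsella up to the same node: 3 branches. Total: 8 + 3 = 11.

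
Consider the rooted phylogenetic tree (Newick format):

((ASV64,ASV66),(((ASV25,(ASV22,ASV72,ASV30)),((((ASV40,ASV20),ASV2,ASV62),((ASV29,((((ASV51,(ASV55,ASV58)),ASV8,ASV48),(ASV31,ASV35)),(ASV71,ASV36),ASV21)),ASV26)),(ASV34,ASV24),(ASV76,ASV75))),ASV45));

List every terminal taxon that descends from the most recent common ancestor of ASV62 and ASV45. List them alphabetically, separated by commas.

Tracing ASV62: it sits inside ((ASV40,ASV20),ASV2,ASV62).
Tracing ASV45: it sits inside (((ASV25,(ASV22,ASV72,ASV30)),((((ASV40,ASV20),ASV2,ASV62),((ASV29,((((ASV51,(ASV55,ASV58)),ASV8,ASV48),(ASV31,ASV35)),(ASV71,ASV36),ASV21)),ASV26)),(ASV34,ASV24),(ASV76,ASV75))),ASV45).
The smallest clade enclosing both is (((ASV25,(ASV22,ASV72,ASV30)),((((ASV40,ASV20),ASV2,ASV62),((ASV29,((((ASV51,(ASV55,ASV58)),ASV8,ASV48),(ASV31,ASV35)),(ASV71,ASV36),ASV21)),ASV26)),(ASV34,ASV24),(ASV76,ASV75))),ASV45); the answer is its 25 terminal taxa in alphabetical order.

ASV2, ASV20, ASV21, ASV22, ASV24, ASV25, ASV26, ASV29, ASV30, ASV31, ASV34, ASV35, ASV36, ASV40, ASV45, ASV48, ASV51, ASV55, ASV58, ASV62, ASV71, ASV72, ASV75, ASV76, ASV8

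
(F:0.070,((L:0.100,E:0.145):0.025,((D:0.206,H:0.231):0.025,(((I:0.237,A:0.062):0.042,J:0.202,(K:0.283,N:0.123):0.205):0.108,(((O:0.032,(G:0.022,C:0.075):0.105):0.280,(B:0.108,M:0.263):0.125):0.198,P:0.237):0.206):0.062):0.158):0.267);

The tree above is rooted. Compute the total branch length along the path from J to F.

0.867

The path runs J → … → MRCA → … → F; the MRCA is the root of the tree.
Branch lengths along that path: 0.202 + 0.108 + 0.062 + 0.158 + 0.267 + 0.070 = 0.867.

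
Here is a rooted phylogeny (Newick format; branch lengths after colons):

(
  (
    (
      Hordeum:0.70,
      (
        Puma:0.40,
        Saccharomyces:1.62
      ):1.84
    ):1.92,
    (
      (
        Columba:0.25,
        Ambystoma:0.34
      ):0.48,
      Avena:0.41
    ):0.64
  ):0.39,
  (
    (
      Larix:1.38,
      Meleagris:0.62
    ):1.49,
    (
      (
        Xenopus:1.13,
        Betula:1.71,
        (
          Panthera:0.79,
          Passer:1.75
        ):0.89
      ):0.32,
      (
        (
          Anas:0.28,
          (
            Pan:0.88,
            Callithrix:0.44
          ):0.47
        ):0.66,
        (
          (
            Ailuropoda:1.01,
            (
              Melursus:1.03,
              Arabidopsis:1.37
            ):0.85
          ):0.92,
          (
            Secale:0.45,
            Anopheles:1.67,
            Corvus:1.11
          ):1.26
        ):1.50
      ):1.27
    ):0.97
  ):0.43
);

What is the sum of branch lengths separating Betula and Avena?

4.87

The path runs Betula → … → MRCA → … → Avena; the MRCA is the root of the tree.
Branch lengths along that path: 1.71 + 0.32 + 0.97 + 0.43 + 0.39 + 0.64 + 0.41 = 4.87.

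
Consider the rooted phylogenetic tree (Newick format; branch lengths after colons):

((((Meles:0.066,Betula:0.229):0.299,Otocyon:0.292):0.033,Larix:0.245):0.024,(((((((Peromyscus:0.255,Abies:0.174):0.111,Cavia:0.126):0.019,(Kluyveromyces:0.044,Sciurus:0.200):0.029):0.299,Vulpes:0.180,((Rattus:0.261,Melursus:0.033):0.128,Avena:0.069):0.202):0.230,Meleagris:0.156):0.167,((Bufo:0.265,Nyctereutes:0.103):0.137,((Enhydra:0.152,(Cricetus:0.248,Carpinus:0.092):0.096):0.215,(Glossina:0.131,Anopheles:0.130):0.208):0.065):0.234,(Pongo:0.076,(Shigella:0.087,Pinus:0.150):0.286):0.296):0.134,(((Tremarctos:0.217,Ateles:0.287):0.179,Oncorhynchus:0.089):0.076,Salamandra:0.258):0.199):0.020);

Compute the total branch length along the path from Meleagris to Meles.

0.899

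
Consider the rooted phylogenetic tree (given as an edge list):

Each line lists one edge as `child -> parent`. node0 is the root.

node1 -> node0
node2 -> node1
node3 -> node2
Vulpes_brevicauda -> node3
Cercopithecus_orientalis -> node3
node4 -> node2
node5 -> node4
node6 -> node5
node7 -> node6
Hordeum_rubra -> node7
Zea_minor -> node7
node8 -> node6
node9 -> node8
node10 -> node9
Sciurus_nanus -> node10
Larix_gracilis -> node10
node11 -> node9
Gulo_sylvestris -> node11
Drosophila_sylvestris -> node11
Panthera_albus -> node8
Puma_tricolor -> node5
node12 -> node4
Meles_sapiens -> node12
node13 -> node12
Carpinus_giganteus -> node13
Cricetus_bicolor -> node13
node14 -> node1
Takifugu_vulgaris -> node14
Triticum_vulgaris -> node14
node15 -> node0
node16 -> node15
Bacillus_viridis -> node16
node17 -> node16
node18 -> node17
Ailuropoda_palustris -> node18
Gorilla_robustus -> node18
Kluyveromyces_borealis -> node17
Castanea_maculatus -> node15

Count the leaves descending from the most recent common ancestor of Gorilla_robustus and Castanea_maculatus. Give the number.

The MRCA of Gorilla_robustus and Castanea_maculatus is the node subtending ((Bacillus_viridis,((Ailuropoda_palustris,Gorilla_robustus),Kluyveromyces_borealis)),Castanea_maculatus).
That clade contains 5 terminal taxa: Ailuropoda_palustris, Bacillus_viridis, Castanea_maculatus, Gorilla_robustus, Kluyveromyces_borealis.

5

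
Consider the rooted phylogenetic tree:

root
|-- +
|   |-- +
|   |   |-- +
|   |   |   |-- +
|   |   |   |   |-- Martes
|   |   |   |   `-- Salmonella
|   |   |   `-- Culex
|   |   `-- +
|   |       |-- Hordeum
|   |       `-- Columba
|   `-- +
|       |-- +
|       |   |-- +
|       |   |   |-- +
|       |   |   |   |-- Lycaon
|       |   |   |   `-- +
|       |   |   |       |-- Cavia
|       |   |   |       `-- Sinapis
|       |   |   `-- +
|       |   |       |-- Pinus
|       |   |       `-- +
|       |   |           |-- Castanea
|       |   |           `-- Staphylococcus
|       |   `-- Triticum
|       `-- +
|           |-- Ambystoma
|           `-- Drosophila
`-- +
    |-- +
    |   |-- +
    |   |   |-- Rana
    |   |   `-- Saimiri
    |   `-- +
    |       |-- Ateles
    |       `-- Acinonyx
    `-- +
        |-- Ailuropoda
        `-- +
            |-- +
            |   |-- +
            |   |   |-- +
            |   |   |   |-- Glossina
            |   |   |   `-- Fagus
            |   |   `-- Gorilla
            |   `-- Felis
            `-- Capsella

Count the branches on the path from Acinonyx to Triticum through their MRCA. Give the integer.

8

The MRCA of Acinonyx and Triticum is the root of the tree.
From Acinonyx up to that node: 4 branches. From Triticum up to the same node: 4 branches. Total: 4 + 4 = 8.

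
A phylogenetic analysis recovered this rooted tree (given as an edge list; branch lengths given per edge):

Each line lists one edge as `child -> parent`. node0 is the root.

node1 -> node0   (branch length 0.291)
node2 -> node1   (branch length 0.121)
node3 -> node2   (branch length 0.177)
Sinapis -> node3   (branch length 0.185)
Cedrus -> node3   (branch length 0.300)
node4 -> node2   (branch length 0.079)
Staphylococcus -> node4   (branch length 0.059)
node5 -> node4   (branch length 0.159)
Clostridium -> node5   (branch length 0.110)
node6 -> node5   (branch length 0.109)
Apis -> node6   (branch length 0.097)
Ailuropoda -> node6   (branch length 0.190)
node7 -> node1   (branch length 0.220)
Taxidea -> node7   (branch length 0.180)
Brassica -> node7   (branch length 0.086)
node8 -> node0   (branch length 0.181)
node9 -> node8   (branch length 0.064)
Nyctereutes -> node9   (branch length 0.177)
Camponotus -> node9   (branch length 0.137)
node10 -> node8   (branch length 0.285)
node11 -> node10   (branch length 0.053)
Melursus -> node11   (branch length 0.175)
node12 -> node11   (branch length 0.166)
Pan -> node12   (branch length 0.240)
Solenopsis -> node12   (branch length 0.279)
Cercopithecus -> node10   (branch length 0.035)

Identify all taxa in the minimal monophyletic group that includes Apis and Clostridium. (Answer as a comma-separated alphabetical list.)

Ailuropoda, Apis, Clostridium

Tracing Apis: it sits inside (Apis,Ailuropoda).
Tracing Clostridium: it sits inside (Clostridium,(Apis,Ailuropoda)).
The smallest clade enclosing both is (Clostridium,(Apis,Ailuropoda)); the answer is its 3 terminal taxa in alphabetical order.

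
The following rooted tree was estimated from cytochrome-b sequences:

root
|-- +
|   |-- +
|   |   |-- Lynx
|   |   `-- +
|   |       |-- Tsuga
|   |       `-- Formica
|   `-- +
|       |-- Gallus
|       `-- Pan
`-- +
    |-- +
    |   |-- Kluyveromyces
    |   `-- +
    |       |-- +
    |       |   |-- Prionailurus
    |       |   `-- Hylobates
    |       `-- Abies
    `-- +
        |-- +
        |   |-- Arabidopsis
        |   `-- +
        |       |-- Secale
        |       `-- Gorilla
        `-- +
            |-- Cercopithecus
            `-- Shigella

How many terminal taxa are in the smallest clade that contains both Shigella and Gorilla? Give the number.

5

The MRCA of Shigella and Gorilla is the node subtending ((Arabidopsis,(Secale,Gorilla)),(Cercopithecus,Shigella)).
That clade contains 5 terminal taxa: Arabidopsis, Cercopithecus, Gorilla, Secale, Shigella.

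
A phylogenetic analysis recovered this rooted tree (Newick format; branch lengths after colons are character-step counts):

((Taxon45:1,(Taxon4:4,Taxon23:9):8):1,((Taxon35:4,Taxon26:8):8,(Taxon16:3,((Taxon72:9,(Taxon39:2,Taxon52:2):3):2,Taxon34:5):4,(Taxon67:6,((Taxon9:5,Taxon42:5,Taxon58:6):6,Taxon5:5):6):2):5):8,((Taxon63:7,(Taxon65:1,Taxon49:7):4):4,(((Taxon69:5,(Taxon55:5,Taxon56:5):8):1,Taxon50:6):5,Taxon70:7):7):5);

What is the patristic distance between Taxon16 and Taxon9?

The path runs Taxon16 → … → MRCA → … → Taxon9; the MRCA is the node subtending (Taxon16,((Taxon72,(Taxon39,Taxon52)),Taxon34),(Taxon67,((Taxon9,Taxon42,Taxon58),Taxon5))).
Branch lengths along that path: 3 + 2 + 6 + 6 + 5 = 22.

22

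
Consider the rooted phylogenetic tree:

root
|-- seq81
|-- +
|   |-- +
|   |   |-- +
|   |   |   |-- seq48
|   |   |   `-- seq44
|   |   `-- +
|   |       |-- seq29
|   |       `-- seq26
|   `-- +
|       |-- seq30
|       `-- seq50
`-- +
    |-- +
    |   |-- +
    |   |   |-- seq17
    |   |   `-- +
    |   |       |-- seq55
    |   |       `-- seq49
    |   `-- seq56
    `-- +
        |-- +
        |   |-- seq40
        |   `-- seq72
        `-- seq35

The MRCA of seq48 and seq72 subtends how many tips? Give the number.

14

The MRCA of seq48 and seq72 is the root, so the clade is the entire tree.
That clade contains 14 terminal taxa: seq17, seq26, seq29, seq30, seq35, seq40, seq44, seq48, seq49, seq50, seq55, seq56, seq72, seq81.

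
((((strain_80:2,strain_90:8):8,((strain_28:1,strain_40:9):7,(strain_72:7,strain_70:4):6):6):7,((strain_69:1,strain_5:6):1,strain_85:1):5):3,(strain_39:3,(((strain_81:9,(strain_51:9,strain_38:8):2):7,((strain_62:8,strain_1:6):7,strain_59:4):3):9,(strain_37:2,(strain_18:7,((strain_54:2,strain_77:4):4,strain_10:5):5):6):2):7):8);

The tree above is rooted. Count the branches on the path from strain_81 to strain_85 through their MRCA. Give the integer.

8

The MRCA of strain_81 and strain_85 is the root of the tree.
From strain_81 up to that node: 5 branches. From strain_85 up to the same node: 3 branches. Total: 5 + 3 = 8.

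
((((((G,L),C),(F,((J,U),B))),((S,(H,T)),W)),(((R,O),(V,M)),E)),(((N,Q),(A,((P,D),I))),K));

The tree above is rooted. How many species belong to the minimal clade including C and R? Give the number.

16

The MRCA of C and R is the node subtending (((((G,L),C),(F,((J,U),B))),((S,(H,T)),W)),(((R,O),(V,M)),E)).
That clade contains 16 terminal taxa: B, C, E, F, G, H, J, L, M, O, R, S, T, U, V, W.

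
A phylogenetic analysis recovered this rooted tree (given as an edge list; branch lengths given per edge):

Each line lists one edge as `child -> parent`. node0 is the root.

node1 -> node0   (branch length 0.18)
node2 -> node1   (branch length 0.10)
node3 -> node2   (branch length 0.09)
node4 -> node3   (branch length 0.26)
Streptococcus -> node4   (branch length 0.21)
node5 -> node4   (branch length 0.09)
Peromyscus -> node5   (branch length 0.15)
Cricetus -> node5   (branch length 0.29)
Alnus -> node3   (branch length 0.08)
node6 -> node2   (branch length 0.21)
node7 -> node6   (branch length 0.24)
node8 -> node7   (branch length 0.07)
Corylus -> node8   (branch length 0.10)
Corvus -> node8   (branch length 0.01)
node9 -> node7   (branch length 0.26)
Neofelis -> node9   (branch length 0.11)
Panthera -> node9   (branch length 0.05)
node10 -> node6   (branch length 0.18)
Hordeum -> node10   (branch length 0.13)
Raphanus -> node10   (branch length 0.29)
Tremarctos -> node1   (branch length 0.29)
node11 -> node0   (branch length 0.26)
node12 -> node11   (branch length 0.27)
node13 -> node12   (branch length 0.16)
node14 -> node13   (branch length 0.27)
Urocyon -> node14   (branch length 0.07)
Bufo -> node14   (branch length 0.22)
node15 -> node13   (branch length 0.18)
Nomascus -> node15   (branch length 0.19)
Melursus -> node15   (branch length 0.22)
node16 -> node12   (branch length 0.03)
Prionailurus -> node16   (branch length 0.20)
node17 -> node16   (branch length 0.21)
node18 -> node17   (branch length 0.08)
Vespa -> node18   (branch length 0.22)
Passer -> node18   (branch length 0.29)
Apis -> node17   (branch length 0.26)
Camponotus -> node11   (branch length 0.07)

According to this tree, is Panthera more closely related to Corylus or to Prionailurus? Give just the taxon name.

Corylus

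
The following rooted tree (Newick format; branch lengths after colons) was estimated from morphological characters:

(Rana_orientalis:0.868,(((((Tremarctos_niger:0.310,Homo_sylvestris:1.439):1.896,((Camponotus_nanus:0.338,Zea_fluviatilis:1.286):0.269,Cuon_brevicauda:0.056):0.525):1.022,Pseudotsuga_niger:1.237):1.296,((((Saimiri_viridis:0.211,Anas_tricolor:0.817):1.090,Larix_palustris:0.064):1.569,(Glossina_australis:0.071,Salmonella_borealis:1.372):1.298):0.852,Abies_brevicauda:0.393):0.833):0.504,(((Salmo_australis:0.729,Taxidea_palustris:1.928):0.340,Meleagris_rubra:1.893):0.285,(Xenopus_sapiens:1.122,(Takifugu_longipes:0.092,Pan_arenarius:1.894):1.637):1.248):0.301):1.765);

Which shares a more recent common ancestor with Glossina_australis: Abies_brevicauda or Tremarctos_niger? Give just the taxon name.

The MRCA of Glossina_australis and Abies_brevicauda subtends ((((Saimiri_viridis,Anas_tricolor),Larix_palustris),(Glossina_australis,Salmonella_borealis)),Abies_brevicauda) (6 taxa).
The MRCA of Glossina_australis and Tremarctos_niger subtends ((((Tremarctos_niger,Homo_sylvestris),((Camponotus_nanus,Zea_fluviatilis),Cuon_brevicauda)),Pseudotsuga_niger),((((Saimiri_viridis,Anas_tricolor),Larix_palustris),(Glossina_australis,Salmonella_borealis)),Abies_brevicauda)) (12 taxa).
The first is nested inside the second, so Glossina_australis shares a more recent common ancestor with Abies_brevicauda.

Abies_brevicauda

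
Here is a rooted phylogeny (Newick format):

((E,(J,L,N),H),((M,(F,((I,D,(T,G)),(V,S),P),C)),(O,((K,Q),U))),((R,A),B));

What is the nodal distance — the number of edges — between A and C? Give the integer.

The MRCA of A and C is the root of the tree.
From A up to that node: 3 branches. From C up to the same node: 4 branches. Total: 3 + 4 = 7.

7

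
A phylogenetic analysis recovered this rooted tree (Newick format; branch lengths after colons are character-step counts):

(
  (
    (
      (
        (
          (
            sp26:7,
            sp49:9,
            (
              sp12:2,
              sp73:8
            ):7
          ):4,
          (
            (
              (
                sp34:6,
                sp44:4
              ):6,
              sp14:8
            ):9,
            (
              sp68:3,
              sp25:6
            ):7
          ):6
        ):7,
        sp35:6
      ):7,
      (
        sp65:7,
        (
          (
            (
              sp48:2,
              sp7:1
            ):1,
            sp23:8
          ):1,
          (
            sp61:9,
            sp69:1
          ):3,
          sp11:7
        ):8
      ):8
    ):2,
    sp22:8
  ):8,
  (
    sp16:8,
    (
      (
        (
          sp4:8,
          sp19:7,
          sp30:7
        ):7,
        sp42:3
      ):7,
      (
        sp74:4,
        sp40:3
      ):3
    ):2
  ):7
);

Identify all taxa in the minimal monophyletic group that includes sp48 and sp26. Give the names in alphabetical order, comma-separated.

Tracing sp48: it sits inside (sp48,sp7).
Tracing sp26: it sits inside (sp26,sp49,(sp12,sp73)).
The smallest clade enclosing both is ((((sp26,sp49,(sp12,sp73)),(((sp34,sp44),sp14),(sp68,sp25))),sp35),(sp65,(((sp48,sp7),sp23),(sp61,sp69),sp11))); the answer is its 17 terminal taxa in alphabetical order.

sp11, sp12, sp14, sp23, sp25, sp26, sp34, sp35, sp44, sp48, sp49, sp61, sp65, sp68, sp69, sp7, sp73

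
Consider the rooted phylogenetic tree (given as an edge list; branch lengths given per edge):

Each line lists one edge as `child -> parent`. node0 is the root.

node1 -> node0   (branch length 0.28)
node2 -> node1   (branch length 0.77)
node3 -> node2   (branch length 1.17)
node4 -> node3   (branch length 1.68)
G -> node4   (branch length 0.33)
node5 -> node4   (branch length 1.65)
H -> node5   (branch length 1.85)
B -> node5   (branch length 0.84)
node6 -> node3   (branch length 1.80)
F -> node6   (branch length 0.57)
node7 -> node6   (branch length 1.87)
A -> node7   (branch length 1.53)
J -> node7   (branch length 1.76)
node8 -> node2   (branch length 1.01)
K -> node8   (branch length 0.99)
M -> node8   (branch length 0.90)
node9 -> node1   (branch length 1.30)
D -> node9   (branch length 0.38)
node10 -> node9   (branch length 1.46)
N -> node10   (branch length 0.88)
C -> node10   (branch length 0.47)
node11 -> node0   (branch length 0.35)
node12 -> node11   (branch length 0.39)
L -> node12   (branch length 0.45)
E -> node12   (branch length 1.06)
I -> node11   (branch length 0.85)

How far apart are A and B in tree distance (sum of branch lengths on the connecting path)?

The path runs A → … → MRCA → … → B; the MRCA is the node subtending ((G,(H,B)),(F,(A,J))).
Branch lengths along that path: 1.53 + 1.87 + 1.80 + 1.68 + 1.65 + 0.84 = 9.37.

9.37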